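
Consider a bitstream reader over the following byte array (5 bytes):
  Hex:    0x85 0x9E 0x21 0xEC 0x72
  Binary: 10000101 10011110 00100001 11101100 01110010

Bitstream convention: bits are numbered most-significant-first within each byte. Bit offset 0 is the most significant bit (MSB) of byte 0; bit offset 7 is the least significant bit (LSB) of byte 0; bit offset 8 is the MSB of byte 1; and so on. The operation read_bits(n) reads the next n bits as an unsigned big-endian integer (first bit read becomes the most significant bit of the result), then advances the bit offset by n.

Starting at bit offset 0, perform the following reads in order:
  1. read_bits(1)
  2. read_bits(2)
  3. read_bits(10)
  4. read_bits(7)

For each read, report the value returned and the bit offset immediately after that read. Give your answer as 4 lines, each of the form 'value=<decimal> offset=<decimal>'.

Answer: value=1 offset=1
value=0 offset=3
value=179 offset=13
value=98 offset=20

Derivation:
Read 1: bits[0:1] width=1 -> value=1 (bin 1); offset now 1 = byte 0 bit 1; 39 bits remain
Read 2: bits[1:3] width=2 -> value=0 (bin 00); offset now 3 = byte 0 bit 3; 37 bits remain
Read 3: bits[3:13] width=10 -> value=179 (bin 0010110011); offset now 13 = byte 1 bit 5; 27 bits remain
Read 4: bits[13:20] width=7 -> value=98 (bin 1100010); offset now 20 = byte 2 bit 4; 20 bits remain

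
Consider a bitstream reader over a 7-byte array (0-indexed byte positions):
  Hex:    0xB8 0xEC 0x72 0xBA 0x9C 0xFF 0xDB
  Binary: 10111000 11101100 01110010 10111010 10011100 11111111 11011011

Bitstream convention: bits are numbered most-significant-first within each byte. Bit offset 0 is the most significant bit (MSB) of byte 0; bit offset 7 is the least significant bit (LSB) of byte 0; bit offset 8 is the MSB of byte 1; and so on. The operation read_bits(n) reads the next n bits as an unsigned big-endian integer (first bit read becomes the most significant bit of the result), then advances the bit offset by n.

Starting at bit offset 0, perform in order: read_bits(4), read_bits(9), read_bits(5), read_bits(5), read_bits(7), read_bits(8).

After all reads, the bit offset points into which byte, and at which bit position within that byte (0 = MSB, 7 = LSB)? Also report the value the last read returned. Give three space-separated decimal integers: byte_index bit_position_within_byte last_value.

Read 1: bits[0:4] width=4 -> value=11 (bin 1011); offset now 4 = byte 0 bit 4; 52 bits remain
Read 2: bits[4:13] width=9 -> value=285 (bin 100011101); offset now 13 = byte 1 bit 5; 43 bits remain
Read 3: bits[13:18] width=5 -> value=17 (bin 10001); offset now 18 = byte 2 bit 2; 38 bits remain
Read 4: bits[18:23] width=5 -> value=25 (bin 11001); offset now 23 = byte 2 bit 7; 33 bits remain
Read 5: bits[23:30] width=7 -> value=46 (bin 0101110); offset now 30 = byte 3 bit 6; 26 bits remain
Read 6: bits[30:38] width=8 -> value=167 (bin 10100111); offset now 38 = byte 4 bit 6; 18 bits remain

Answer: 4 6 167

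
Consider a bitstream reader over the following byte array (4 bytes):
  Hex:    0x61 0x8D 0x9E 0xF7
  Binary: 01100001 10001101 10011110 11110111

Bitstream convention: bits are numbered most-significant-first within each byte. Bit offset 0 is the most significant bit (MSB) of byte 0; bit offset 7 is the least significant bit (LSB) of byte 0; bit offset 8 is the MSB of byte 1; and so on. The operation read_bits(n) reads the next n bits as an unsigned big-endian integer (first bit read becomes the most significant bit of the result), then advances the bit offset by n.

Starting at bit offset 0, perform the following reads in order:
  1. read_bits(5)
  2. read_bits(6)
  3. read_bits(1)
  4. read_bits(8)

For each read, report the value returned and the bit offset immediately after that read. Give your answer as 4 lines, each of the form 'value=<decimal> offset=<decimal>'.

Answer: value=12 offset=5
value=12 offset=11
value=0 offset=12
value=217 offset=20

Derivation:
Read 1: bits[0:5] width=5 -> value=12 (bin 01100); offset now 5 = byte 0 bit 5; 27 bits remain
Read 2: bits[5:11] width=6 -> value=12 (bin 001100); offset now 11 = byte 1 bit 3; 21 bits remain
Read 3: bits[11:12] width=1 -> value=0 (bin 0); offset now 12 = byte 1 bit 4; 20 bits remain
Read 4: bits[12:20] width=8 -> value=217 (bin 11011001); offset now 20 = byte 2 bit 4; 12 bits remain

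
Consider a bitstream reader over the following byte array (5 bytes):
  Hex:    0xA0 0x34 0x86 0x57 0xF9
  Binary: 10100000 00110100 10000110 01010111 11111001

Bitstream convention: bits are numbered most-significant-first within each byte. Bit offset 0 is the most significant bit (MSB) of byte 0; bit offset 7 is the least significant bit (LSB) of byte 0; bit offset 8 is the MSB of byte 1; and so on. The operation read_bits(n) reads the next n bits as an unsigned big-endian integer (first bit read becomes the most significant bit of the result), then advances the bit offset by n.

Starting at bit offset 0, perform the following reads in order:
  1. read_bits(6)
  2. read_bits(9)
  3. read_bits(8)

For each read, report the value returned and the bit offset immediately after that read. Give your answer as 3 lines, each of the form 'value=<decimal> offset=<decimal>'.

Read 1: bits[0:6] width=6 -> value=40 (bin 101000); offset now 6 = byte 0 bit 6; 34 bits remain
Read 2: bits[6:15] width=9 -> value=26 (bin 000011010); offset now 15 = byte 1 bit 7; 25 bits remain
Read 3: bits[15:23] width=8 -> value=67 (bin 01000011); offset now 23 = byte 2 bit 7; 17 bits remain

Answer: value=40 offset=6
value=26 offset=15
value=67 offset=23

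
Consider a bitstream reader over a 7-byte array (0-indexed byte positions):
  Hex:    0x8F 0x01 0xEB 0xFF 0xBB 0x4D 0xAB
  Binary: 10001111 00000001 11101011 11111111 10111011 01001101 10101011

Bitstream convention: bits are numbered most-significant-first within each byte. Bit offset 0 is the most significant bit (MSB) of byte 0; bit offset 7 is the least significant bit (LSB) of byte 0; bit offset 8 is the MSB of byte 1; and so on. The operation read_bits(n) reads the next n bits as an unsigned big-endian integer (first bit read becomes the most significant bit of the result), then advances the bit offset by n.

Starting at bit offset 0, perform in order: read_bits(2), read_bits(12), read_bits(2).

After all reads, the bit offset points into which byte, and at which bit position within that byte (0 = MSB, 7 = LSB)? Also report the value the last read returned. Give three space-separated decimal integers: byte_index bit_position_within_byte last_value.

Read 1: bits[0:2] width=2 -> value=2 (bin 10); offset now 2 = byte 0 bit 2; 54 bits remain
Read 2: bits[2:14] width=12 -> value=960 (bin 001111000000); offset now 14 = byte 1 bit 6; 42 bits remain
Read 3: bits[14:16] width=2 -> value=1 (bin 01); offset now 16 = byte 2 bit 0; 40 bits remain

Answer: 2 0 1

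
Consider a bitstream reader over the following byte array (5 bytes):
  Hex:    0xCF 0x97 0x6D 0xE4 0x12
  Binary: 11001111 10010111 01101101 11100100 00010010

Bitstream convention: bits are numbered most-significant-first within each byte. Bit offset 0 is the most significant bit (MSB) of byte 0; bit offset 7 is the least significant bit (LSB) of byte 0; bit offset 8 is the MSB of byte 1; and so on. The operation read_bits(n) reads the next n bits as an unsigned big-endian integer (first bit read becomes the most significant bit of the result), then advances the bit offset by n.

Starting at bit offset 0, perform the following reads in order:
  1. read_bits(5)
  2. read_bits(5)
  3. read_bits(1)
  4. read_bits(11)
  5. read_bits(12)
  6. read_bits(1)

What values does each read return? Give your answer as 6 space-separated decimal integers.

Answer: 25 30 0 1499 1936 0

Derivation:
Read 1: bits[0:5] width=5 -> value=25 (bin 11001); offset now 5 = byte 0 bit 5; 35 bits remain
Read 2: bits[5:10] width=5 -> value=30 (bin 11110); offset now 10 = byte 1 bit 2; 30 bits remain
Read 3: bits[10:11] width=1 -> value=0 (bin 0); offset now 11 = byte 1 bit 3; 29 bits remain
Read 4: bits[11:22] width=11 -> value=1499 (bin 10111011011); offset now 22 = byte 2 bit 6; 18 bits remain
Read 5: bits[22:34] width=12 -> value=1936 (bin 011110010000); offset now 34 = byte 4 bit 2; 6 bits remain
Read 6: bits[34:35] width=1 -> value=0 (bin 0); offset now 35 = byte 4 bit 3; 5 bits remain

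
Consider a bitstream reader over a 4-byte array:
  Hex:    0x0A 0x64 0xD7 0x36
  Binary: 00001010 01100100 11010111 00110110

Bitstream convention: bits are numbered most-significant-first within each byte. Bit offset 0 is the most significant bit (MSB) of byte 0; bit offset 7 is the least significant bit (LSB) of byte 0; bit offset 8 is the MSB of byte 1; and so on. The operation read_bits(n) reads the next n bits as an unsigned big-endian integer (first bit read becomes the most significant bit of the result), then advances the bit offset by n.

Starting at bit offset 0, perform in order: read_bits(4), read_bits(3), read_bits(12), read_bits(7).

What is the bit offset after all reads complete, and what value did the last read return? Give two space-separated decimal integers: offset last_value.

Answer: 26 92

Derivation:
Read 1: bits[0:4] width=4 -> value=0 (bin 0000); offset now 4 = byte 0 bit 4; 28 bits remain
Read 2: bits[4:7] width=3 -> value=5 (bin 101); offset now 7 = byte 0 bit 7; 25 bits remain
Read 3: bits[7:19] width=12 -> value=806 (bin 001100100110); offset now 19 = byte 2 bit 3; 13 bits remain
Read 4: bits[19:26] width=7 -> value=92 (bin 1011100); offset now 26 = byte 3 bit 2; 6 bits remain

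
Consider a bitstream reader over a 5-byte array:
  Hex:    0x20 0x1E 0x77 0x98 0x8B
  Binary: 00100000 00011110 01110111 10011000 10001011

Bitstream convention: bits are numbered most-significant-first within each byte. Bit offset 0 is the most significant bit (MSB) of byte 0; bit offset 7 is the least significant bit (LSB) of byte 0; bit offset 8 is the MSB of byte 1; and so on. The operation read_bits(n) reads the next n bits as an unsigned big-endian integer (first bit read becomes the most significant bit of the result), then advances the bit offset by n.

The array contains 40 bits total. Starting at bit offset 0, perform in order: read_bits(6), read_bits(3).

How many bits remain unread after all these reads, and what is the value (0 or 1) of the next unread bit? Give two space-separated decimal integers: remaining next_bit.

Read 1: bits[0:6] width=6 -> value=8 (bin 001000); offset now 6 = byte 0 bit 6; 34 bits remain
Read 2: bits[6:9] width=3 -> value=0 (bin 000); offset now 9 = byte 1 bit 1; 31 bits remain

Answer: 31 0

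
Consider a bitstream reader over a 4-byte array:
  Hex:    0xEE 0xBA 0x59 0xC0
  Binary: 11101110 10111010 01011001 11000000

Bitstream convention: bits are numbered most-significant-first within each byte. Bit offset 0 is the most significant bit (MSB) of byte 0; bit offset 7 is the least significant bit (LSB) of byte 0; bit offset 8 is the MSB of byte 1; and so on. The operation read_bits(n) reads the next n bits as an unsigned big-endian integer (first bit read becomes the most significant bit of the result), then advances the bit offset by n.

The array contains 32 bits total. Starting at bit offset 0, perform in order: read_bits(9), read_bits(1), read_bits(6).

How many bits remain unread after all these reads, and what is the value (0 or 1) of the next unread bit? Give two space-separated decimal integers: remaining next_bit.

Read 1: bits[0:9] width=9 -> value=477 (bin 111011101); offset now 9 = byte 1 bit 1; 23 bits remain
Read 2: bits[9:10] width=1 -> value=0 (bin 0); offset now 10 = byte 1 bit 2; 22 bits remain
Read 3: bits[10:16] width=6 -> value=58 (bin 111010); offset now 16 = byte 2 bit 0; 16 bits remain

Answer: 16 0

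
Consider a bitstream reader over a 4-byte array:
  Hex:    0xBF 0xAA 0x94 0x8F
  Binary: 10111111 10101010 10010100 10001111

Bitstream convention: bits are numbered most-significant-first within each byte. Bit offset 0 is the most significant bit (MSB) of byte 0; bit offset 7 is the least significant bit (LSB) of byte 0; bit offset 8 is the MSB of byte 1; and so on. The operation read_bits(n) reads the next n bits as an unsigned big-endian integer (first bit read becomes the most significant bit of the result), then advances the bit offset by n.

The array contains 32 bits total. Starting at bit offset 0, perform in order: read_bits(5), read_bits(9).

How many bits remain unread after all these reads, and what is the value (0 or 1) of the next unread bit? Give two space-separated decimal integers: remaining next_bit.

Read 1: bits[0:5] width=5 -> value=23 (bin 10111); offset now 5 = byte 0 bit 5; 27 bits remain
Read 2: bits[5:14] width=9 -> value=490 (bin 111101010); offset now 14 = byte 1 bit 6; 18 bits remain

Answer: 18 1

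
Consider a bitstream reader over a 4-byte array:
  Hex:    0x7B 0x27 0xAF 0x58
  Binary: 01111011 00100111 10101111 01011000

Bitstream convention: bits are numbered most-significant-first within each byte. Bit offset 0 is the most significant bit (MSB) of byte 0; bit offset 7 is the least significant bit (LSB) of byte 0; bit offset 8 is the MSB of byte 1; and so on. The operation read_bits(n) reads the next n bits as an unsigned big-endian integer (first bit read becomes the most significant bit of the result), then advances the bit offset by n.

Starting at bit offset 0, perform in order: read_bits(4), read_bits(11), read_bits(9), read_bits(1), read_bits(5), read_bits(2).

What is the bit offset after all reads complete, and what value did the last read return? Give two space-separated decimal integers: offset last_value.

Answer: 32 0

Derivation:
Read 1: bits[0:4] width=4 -> value=7 (bin 0111); offset now 4 = byte 0 bit 4; 28 bits remain
Read 2: bits[4:15] width=11 -> value=1427 (bin 10110010011); offset now 15 = byte 1 bit 7; 17 bits remain
Read 3: bits[15:24] width=9 -> value=431 (bin 110101111); offset now 24 = byte 3 bit 0; 8 bits remain
Read 4: bits[24:25] width=1 -> value=0 (bin 0); offset now 25 = byte 3 bit 1; 7 bits remain
Read 5: bits[25:30] width=5 -> value=22 (bin 10110); offset now 30 = byte 3 bit 6; 2 bits remain
Read 6: bits[30:32] width=2 -> value=0 (bin 00); offset now 32 = byte 4 bit 0; 0 bits remain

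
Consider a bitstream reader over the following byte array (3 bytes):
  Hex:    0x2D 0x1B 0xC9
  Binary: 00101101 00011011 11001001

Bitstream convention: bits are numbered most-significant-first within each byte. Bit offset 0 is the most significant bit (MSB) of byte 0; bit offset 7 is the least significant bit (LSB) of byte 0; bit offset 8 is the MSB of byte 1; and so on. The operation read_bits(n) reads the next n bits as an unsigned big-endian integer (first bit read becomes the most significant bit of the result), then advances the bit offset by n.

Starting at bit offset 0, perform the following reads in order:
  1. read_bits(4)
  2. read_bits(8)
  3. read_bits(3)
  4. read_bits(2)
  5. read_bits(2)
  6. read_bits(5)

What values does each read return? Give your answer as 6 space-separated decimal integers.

Read 1: bits[0:4] width=4 -> value=2 (bin 0010); offset now 4 = byte 0 bit 4; 20 bits remain
Read 2: bits[4:12] width=8 -> value=209 (bin 11010001); offset now 12 = byte 1 bit 4; 12 bits remain
Read 3: bits[12:15] width=3 -> value=5 (bin 101); offset now 15 = byte 1 bit 7; 9 bits remain
Read 4: bits[15:17] width=2 -> value=3 (bin 11); offset now 17 = byte 2 bit 1; 7 bits remain
Read 5: bits[17:19] width=2 -> value=2 (bin 10); offset now 19 = byte 2 bit 3; 5 bits remain
Read 6: bits[19:24] width=5 -> value=9 (bin 01001); offset now 24 = byte 3 bit 0; 0 bits remain

Answer: 2 209 5 3 2 9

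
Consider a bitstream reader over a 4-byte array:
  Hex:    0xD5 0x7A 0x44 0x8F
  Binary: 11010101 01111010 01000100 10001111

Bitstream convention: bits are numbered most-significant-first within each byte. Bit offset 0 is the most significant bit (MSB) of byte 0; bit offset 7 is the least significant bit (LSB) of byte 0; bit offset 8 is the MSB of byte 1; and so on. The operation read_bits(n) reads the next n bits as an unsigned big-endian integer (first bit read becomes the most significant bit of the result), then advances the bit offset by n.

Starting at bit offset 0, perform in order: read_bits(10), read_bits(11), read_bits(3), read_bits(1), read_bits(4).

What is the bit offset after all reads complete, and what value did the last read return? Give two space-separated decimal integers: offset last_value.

Answer: 29 1

Derivation:
Read 1: bits[0:10] width=10 -> value=853 (bin 1101010101); offset now 10 = byte 1 bit 2; 22 bits remain
Read 2: bits[10:21] width=11 -> value=1864 (bin 11101001000); offset now 21 = byte 2 bit 5; 11 bits remain
Read 3: bits[21:24] width=3 -> value=4 (bin 100); offset now 24 = byte 3 bit 0; 8 bits remain
Read 4: bits[24:25] width=1 -> value=1 (bin 1); offset now 25 = byte 3 bit 1; 7 bits remain
Read 5: bits[25:29] width=4 -> value=1 (bin 0001); offset now 29 = byte 3 bit 5; 3 bits remain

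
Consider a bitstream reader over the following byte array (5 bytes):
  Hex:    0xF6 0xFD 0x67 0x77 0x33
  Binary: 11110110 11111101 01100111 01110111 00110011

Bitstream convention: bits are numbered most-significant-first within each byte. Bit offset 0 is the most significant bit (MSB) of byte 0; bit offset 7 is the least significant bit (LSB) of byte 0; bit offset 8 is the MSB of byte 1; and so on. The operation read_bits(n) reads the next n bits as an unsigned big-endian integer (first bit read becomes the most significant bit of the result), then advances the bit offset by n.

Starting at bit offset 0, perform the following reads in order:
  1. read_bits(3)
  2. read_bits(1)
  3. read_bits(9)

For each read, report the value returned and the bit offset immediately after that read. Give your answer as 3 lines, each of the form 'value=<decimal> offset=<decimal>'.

Read 1: bits[0:3] width=3 -> value=7 (bin 111); offset now 3 = byte 0 bit 3; 37 bits remain
Read 2: bits[3:4] width=1 -> value=1 (bin 1); offset now 4 = byte 0 bit 4; 36 bits remain
Read 3: bits[4:13] width=9 -> value=223 (bin 011011111); offset now 13 = byte 1 bit 5; 27 bits remain

Answer: value=7 offset=3
value=1 offset=4
value=223 offset=13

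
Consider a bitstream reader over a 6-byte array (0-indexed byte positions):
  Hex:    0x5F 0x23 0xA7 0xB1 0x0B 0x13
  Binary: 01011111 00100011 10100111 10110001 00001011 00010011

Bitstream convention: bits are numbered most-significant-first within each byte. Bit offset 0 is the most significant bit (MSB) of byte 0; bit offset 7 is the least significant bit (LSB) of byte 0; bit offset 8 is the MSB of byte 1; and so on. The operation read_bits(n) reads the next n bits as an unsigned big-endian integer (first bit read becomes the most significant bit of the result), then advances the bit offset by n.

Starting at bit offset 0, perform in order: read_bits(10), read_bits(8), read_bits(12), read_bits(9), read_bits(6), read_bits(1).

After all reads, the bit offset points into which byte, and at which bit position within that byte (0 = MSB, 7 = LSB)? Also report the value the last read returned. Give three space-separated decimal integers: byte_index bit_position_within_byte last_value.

Answer: 5 6 0

Derivation:
Read 1: bits[0:10] width=10 -> value=380 (bin 0101111100); offset now 10 = byte 1 bit 2; 38 bits remain
Read 2: bits[10:18] width=8 -> value=142 (bin 10001110); offset now 18 = byte 2 bit 2; 30 bits remain
Read 3: bits[18:30] width=12 -> value=2540 (bin 100111101100); offset now 30 = byte 3 bit 6; 18 bits remain
Read 4: bits[30:39] width=9 -> value=133 (bin 010000101); offset now 39 = byte 4 bit 7; 9 bits remain
Read 5: bits[39:45] width=6 -> value=34 (bin 100010); offset now 45 = byte 5 bit 5; 3 bits remain
Read 6: bits[45:46] width=1 -> value=0 (bin 0); offset now 46 = byte 5 bit 6; 2 bits remain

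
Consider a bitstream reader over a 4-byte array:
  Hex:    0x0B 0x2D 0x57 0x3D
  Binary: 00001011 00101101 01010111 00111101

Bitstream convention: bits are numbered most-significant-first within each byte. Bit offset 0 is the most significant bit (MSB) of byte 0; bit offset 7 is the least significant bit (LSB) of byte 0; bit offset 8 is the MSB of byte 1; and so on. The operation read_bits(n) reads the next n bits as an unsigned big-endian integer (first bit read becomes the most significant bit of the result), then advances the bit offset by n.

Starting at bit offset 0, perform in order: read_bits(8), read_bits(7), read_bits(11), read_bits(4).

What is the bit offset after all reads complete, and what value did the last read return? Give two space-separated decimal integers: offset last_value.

Answer: 30 15

Derivation:
Read 1: bits[0:8] width=8 -> value=11 (bin 00001011); offset now 8 = byte 1 bit 0; 24 bits remain
Read 2: bits[8:15] width=7 -> value=22 (bin 0010110); offset now 15 = byte 1 bit 7; 17 bits remain
Read 3: bits[15:26] width=11 -> value=1372 (bin 10101011100); offset now 26 = byte 3 bit 2; 6 bits remain
Read 4: bits[26:30] width=4 -> value=15 (bin 1111); offset now 30 = byte 3 bit 6; 2 bits remain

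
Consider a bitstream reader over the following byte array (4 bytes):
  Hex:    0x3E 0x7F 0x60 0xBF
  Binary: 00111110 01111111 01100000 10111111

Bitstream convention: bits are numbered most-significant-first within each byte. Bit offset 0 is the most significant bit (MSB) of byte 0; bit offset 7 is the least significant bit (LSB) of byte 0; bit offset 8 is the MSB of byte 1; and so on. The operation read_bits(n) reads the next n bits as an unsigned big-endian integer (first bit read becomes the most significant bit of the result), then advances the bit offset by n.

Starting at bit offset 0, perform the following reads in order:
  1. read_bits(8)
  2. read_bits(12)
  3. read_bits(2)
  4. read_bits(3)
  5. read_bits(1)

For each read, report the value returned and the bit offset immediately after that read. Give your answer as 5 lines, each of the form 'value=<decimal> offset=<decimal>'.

Read 1: bits[0:8] width=8 -> value=62 (bin 00111110); offset now 8 = byte 1 bit 0; 24 bits remain
Read 2: bits[8:20] width=12 -> value=2038 (bin 011111110110); offset now 20 = byte 2 bit 4; 12 bits remain
Read 3: bits[20:22] width=2 -> value=0 (bin 00); offset now 22 = byte 2 bit 6; 10 bits remain
Read 4: bits[22:25] width=3 -> value=1 (bin 001); offset now 25 = byte 3 bit 1; 7 bits remain
Read 5: bits[25:26] width=1 -> value=0 (bin 0); offset now 26 = byte 3 bit 2; 6 bits remain

Answer: value=62 offset=8
value=2038 offset=20
value=0 offset=22
value=1 offset=25
value=0 offset=26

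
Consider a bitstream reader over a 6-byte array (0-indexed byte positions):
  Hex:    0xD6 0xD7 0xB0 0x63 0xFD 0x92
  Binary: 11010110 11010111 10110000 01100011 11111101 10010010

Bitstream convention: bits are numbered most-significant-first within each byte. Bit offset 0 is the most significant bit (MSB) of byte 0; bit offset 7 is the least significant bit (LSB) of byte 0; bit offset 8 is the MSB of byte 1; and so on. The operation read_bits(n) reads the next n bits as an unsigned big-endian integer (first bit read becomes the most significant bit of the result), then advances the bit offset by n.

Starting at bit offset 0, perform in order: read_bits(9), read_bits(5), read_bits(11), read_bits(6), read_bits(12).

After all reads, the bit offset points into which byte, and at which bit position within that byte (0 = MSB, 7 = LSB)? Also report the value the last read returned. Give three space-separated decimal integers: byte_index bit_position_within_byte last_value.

Read 1: bits[0:9] width=9 -> value=429 (bin 110101101); offset now 9 = byte 1 bit 1; 39 bits remain
Read 2: bits[9:14] width=5 -> value=21 (bin 10101); offset now 14 = byte 1 bit 6; 34 bits remain
Read 3: bits[14:25] width=11 -> value=1888 (bin 11101100000); offset now 25 = byte 3 bit 1; 23 bits remain
Read 4: bits[25:31] width=6 -> value=49 (bin 110001); offset now 31 = byte 3 bit 7; 17 bits remain
Read 5: bits[31:43] width=12 -> value=4076 (bin 111111101100); offset now 43 = byte 5 bit 3; 5 bits remain

Answer: 5 3 4076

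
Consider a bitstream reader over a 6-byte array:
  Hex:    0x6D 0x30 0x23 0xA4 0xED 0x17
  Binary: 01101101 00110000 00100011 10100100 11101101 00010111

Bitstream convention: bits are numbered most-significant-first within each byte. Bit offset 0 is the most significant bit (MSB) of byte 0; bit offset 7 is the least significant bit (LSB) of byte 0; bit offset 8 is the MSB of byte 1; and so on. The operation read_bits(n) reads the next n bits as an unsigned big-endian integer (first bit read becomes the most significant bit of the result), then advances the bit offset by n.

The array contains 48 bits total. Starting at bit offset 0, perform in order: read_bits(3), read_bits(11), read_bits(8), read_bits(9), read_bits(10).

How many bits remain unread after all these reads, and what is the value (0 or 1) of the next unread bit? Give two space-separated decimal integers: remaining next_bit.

Answer: 7 0

Derivation:
Read 1: bits[0:3] width=3 -> value=3 (bin 011); offset now 3 = byte 0 bit 3; 45 bits remain
Read 2: bits[3:14] width=11 -> value=844 (bin 01101001100); offset now 14 = byte 1 bit 6; 34 bits remain
Read 3: bits[14:22] width=8 -> value=8 (bin 00001000); offset now 22 = byte 2 bit 6; 26 bits remain
Read 4: bits[22:31] width=9 -> value=466 (bin 111010010); offset now 31 = byte 3 bit 7; 17 bits remain
Read 5: bits[31:41] width=10 -> value=474 (bin 0111011010); offset now 41 = byte 5 bit 1; 7 bits remain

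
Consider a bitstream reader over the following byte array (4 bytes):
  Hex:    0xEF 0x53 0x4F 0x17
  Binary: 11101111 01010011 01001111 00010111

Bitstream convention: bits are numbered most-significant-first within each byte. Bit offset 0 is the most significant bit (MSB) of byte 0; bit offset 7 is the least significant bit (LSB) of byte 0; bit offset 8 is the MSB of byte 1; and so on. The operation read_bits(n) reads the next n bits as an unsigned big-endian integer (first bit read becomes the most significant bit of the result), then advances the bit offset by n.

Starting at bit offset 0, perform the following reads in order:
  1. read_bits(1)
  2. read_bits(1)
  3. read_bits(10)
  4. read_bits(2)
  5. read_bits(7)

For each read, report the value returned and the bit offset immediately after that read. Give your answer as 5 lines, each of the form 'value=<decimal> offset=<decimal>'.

Answer: value=1 offset=1
value=1 offset=2
value=757 offset=12
value=0 offset=14
value=105 offset=21

Derivation:
Read 1: bits[0:1] width=1 -> value=1 (bin 1); offset now 1 = byte 0 bit 1; 31 bits remain
Read 2: bits[1:2] width=1 -> value=1 (bin 1); offset now 2 = byte 0 bit 2; 30 bits remain
Read 3: bits[2:12] width=10 -> value=757 (bin 1011110101); offset now 12 = byte 1 bit 4; 20 bits remain
Read 4: bits[12:14] width=2 -> value=0 (bin 00); offset now 14 = byte 1 bit 6; 18 bits remain
Read 5: bits[14:21] width=7 -> value=105 (bin 1101001); offset now 21 = byte 2 bit 5; 11 bits remain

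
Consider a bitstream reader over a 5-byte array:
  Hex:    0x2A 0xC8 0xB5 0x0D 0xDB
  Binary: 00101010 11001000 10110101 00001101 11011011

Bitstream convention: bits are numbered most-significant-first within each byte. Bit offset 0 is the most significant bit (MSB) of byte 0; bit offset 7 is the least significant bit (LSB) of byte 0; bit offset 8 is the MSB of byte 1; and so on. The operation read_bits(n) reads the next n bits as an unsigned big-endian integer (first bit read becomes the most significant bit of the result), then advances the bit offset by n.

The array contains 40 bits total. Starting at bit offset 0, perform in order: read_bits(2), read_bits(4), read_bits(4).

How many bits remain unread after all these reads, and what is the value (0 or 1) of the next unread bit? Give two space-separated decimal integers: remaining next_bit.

Read 1: bits[0:2] width=2 -> value=0 (bin 00); offset now 2 = byte 0 bit 2; 38 bits remain
Read 2: bits[2:6] width=4 -> value=10 (bin 1010); offset now 6 = byte 0 bit 6; 34 bits remain
Read 3: bits[6:10] width=4 -> value=11 (bin 1011); offset now 10 = byte 1 bit 2; 30 bits remain

Answer: 30 0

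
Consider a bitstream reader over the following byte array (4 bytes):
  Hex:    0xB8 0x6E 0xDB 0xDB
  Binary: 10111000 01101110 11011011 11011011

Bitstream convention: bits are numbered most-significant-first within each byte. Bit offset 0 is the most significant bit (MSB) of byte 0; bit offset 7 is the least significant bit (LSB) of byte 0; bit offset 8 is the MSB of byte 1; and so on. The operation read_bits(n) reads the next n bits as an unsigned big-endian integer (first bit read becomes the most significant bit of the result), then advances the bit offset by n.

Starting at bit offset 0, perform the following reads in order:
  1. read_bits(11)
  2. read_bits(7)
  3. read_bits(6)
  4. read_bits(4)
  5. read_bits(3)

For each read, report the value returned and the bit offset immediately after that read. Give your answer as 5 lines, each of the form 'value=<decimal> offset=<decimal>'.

Read 1: bits[0:11] width=11 -> value=1475 (bin 10111000011); offset now 11 = byte 1 bit 3; 21 bits remain
Read 2: bits[11:18] width=7 -> value=59 (bin 0111011); offset now 18 = byte 2 bit 2; 14 bits remain
Read 3: bits[18:24] width=6 -> value=27 (bin 011011); offset now 24 = byte 3 bit 0; 8 bits remain
Read 4: bits[24:28] width=4 -> value=13 (bin 1101); offset now 28 = byte 3 bit 4; 4 bits remain
Read 5: bits[28:31] width=3 -> value=5 (bin 101); offset now 31 = byte 3 bit 7; 1 bits remain

Answer: value=1475 offset=11
value=59 offset=18
value=27 offset=24
value=13 offset=28
value=5 offset=31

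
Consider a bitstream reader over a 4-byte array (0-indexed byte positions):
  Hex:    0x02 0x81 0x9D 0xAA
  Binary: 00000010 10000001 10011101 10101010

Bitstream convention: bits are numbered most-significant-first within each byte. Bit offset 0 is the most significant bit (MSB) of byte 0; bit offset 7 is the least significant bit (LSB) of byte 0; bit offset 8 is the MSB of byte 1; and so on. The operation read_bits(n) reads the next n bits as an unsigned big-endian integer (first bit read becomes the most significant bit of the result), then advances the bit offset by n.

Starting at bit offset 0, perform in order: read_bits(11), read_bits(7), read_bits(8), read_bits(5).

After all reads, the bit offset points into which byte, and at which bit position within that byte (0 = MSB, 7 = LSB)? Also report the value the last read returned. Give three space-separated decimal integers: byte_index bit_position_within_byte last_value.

Read 1: bits[0:11] width=11 -> value=20 (bin 00000010100); offset now 11 = byte 1 bit 3; 21 bits remain
Read 2: bits[11:18] width=7 -> value=6 (bin 0000110); offset now 18 = byte 2 bit 2; 14 bits remain
Read 3: bits[18:26] width=8 -> value=118 (bin 01110110); offset now 26 = byte 3 bit 2; 6 bits remain
Read 4: bits[26:31] width=5 -> value=21 (bin 10101); offset now 31 = byte 3 bit 7; 1 bits remain

Answer: 3 7 21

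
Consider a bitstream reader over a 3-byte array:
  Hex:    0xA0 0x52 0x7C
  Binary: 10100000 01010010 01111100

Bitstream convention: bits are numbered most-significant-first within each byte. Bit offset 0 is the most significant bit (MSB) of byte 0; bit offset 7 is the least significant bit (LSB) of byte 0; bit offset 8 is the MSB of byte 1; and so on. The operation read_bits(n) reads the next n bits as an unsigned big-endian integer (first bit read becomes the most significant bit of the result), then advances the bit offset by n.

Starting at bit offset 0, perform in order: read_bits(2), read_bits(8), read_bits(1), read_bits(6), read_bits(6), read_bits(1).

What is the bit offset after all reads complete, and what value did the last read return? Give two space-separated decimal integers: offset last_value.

Answer: 24 0

Derivation:
Read 1: bits[0:2] width=2 -> value=2 (bin 10); offset now 2 = byte 0 bit 2; 22 bits remain
Read 2: bits[2:10] width=8 -> value=129 (bin 10000001); offset now 10 = byte 1 bit 2; 14 bits remain
Read 3: bits[10:11] width=1 -> value=0 (bin 0); offset now 11 = byte 1 bit 3; 13 bits remain
Read 4: bits[11:17] width=6 -> value=36 (bin 100100); offset now 17 = byte 2 bit 1; 7 bits remain
Read 5: bits[17:23] width=6 -> value=62 (bin 111110); offset now 23 = byte 2 bit 7; 1 bits remain
Read 6: bits[23:24] width=1 -> value=0 (bin 0); offset now 24 = byte 3 bit 0; 0 bits remain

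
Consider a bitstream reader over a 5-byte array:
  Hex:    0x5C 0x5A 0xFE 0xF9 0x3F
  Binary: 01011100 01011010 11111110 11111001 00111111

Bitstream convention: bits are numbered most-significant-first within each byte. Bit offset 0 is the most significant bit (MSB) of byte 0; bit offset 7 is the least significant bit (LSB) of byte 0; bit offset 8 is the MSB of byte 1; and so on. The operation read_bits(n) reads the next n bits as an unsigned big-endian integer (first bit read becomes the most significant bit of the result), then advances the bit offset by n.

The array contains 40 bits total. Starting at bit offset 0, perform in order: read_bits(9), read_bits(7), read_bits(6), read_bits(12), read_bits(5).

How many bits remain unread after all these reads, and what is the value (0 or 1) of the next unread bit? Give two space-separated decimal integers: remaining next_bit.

Answer: 1 1

Derivation:
Read 1: bits[0:9] width=9 -> value=184 (bin 010111000); offset now 9 = byte 1 bit 1; 31 bits remain
Read 2: bits[9:16] width=7 -> value=90 (bin 1011010); offset now 16 = byte 2 bit 0; 24 bits remain
Read 3: bits[16:22] width=6 -> value=63 (bin 111111); offset now 22 = byte 2 bit 6; 18 bits remain
Read 4: bits[22:34] width=12 -> value=3044 (bin 101111100100); offset now 34 = byte 4 bit 2; 6 bits remain
Read 5: bits[34:39] width=5 -> value=31 (bin 11111); offset now 39 = byte 4 bit 7; 1 bits remain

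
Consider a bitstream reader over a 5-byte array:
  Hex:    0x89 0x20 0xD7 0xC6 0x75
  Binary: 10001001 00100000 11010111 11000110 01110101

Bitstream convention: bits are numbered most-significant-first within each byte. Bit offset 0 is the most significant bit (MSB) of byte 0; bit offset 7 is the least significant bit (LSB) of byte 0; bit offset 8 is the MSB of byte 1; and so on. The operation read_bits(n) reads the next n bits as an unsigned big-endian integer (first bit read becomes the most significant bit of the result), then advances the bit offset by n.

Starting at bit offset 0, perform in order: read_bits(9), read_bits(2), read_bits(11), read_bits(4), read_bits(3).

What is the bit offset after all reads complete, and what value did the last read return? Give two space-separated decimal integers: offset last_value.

Answer: 29 0

Derivation:
Read 1: bits[0:9] width=9 -> value=274 (bin 100010010); offset now 9 = byte 1 bit 1; 31 bits remain
Read 2: bits[9:11] width=2 -> value=1 (bin 01); offset now 11 = byte 1 bit 3; 29 bits remain
Read 3: bits[11:22] width=11 -> value=53 (bin 00000110101); offset now 22 = byte 2 bit 6; 18 bits remain
Read 4: bits[22:26] width=4 -> value=15 (bin 1111); offset now 26 = byte 3 bit 2; 14 bits remain
Read 5: bits[26:29] width=3 -> value=0 (bin 000); offset now 29 = byte 3 bit 5; 11 bits remain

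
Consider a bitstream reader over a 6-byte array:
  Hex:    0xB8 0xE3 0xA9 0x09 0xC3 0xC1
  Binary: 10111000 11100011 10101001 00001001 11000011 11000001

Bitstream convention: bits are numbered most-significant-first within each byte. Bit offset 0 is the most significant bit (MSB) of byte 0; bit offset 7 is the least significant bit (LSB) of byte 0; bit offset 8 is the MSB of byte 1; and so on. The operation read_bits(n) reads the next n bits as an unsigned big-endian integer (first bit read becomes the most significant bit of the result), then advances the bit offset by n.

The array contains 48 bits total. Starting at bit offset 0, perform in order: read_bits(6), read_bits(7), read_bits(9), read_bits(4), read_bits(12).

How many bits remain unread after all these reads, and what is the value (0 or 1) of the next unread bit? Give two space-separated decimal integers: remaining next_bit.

Read 1: bits[0:6] width=6 -> value=46 (bin 101110); offset now 6 = byte 0 bit 6; 42 bits remain
Read 2: bits[6:13] width=7 -> value=28 (bin 0011100); offset now 13 = byte 1 bit 5; 35 bits remain
Read 3: bits[13:22] width=9 -> value=234 (bin 011101010); offset now 22 = byte 2 bit 6; 26 bits remain
Read 4: bits[22:26] width=4 -> value=4 (bin 0100); offset now 26 = byte 3 bit 2; 22 bits remain
Read 5: bits[26:38] width=12 -> value=624 (bin 001001110000); offset now 38 = byte 4 bit 6; 10 bits remain

Answer: 10 1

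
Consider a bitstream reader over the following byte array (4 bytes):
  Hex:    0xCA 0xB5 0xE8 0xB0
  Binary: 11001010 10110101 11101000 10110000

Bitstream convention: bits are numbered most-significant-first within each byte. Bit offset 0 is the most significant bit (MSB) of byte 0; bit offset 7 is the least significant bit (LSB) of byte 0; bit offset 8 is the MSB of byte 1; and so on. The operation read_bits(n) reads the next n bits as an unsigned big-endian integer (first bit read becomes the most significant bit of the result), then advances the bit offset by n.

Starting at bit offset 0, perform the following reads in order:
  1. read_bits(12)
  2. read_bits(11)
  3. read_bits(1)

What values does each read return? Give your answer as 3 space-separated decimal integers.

Answer: 3243 756 0

Derivation:
Read 1: bits[0:12] width=12 -> value=3243 (bin 110010101011); offset now 12 = byte 1 bit 4; 20 bits remain
Read 2: bits[12:23] width=11 -> value=756 (bin 01011110100); offset now 23 = byte 2 bit 7; 9 bits remain
Read 3: bits[23:24] width=1 -> value=0 (bin 0); offset now 24 = byte 3 bit 0; 8 bits remain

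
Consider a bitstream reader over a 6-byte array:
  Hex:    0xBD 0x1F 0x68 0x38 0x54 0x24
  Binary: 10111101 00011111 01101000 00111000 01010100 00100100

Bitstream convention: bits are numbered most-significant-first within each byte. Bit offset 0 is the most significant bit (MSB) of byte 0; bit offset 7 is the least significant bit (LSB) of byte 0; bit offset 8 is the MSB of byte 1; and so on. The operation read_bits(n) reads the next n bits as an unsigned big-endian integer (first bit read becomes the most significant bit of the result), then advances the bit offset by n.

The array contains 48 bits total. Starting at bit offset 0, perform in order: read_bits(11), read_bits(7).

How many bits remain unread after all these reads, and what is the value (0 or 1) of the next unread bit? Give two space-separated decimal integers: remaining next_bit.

Answer: 30 1

Derivation:
Read 1: bits[0:11] width=11 -> value=1512 (bin 10111101000); offset now 11 = byte 1 bit 3; 37 bits remain
Read 2: bits[11:18] width=7 -> value=125 (bin 1111101); offset now 18 = byte 2 bit 2; 30 bits remain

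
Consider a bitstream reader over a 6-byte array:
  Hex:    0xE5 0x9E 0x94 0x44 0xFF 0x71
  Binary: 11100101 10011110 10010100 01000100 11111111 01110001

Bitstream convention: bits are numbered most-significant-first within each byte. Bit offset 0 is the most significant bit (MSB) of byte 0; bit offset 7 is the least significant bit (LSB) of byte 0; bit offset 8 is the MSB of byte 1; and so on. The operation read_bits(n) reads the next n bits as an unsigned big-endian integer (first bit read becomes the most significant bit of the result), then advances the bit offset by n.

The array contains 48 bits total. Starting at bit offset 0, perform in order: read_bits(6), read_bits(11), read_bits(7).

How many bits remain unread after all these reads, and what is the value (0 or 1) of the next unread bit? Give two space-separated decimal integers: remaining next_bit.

Answer: 24 0

Derivation:
Read 1: bits[0:6] width=6 -> value=57 (bin 111001); offset now 6 = byte 0 bit 6; 42 bits remain
Read 2: bits[6:17] width=11 -> value=829 (bin 01100111101); offset now 17 = byte 2 bit 1; 31 bits remain
Read 3: bits[17:24] width=7 -> value=20 (bin 0010100); offset now 24 = byte 3 bit 0; 24 bits remain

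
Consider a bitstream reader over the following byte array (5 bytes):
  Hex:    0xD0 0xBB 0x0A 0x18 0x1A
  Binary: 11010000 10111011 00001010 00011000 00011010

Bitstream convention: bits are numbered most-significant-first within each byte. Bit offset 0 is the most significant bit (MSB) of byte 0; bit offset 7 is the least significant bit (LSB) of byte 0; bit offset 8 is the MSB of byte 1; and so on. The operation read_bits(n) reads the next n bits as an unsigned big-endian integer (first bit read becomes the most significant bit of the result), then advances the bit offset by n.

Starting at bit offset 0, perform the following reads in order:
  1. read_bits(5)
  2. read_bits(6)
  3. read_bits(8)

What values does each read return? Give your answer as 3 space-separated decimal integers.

Answer: 26 5 216

Derivation:
Read 1: bits[0:5] width=5 -> value=26 (bin 11010); offset now 5 = byte 0 bit 5; 35 bits remain
Read 2: bits[5:11] width=6 -> value=5 (bin 000101); offset now 11 = byte 1 bit 3; 29 bits remain
Read 3: bits[11:19] width=8 -> value=216 (bin 11011000); offset now 19 = byte 2 bit 3; 21 bits remain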